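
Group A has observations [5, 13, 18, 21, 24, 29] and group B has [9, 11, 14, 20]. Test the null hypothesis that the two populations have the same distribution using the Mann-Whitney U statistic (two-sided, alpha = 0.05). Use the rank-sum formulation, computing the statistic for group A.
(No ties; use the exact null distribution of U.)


Step 1: Combine and sort all 10 observations; assign midranks.
sorted (value, group): (5,X), (9,Y), (11,Y), (13,X), (14,Y), (18,X), (20,Y), (21,X), (24,X), (29,X)
ranks: 5->1, 9->2, 11->3, 13->4, 14->5, 18->6, 20->7, 21->8, 24->9, 29->10
Step 2: Rank sum for X: R1 = 1 + 4 + 6 + 8 + 9 + 10 = 38.
Step 3: U_X = R1 - n1(n1+1)/2 = 38 - 6*7/2 = 38 - 21 = 17.
       U_Y = n1*n2 - U_X = 24 - 17 = 7.
Step 4: No ties, so the exact null distribution of U (based on enumerating the C(10,6) = 210 equally likely rank assignments) gives the two-sided p-value.
Step 5: p-value = 0.352381; compare to alpha = 0.05. fail to reject H0.

U_X = 17, p = 0.352381, fail to reject H0 at alpha = 0.05.


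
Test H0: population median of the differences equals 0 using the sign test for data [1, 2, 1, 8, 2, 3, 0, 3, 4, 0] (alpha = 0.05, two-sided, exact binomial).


Step 1: Discard zero differences. Original n = 10; n_eff = number of nonzero differences = 8.
Nonzero differences (with sign): +1, +2, +1, +8, +2, +3, +3, +4
Step 2: Count signs: positive = 8, negative = 0.
Step 3: Under H0: P(positive) = 0.5, so the number of positives S ~ Bin(8, 0.5).
Step 4: Two-sided exact p-value = sum of Bin(8,0.5) probabilities at or below the observed probability = 0.007812.
Step 5: alpha = 0.05. reject H0.

n_eff = 8, pos = 8, neg = 0, p = 0.007812, reject H0.


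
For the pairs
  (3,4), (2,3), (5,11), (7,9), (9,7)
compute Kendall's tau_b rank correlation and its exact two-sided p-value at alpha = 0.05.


Step 1: Enumerate the 10 unordered pairs (i,j) with i<j and classify each by sign(x_j-x_i) * sign(y_j-y_i).
  (1,2):dx=-1,dy=-1->C; (1,3):dx=+2,dy=+7->C; (1,4):dx=+4,dy=+5->C; (1,5):dx=+6,dy=+3->C
  (2,3):dx=+3,dy=+8->C; (2,4):dx=+5,dy=+6->C; (2,5):dx=+7,dy=+4->C; (3,4):dx=+2,dy=-2->D
  (3,5):dx=+4,dy=-4->D; (4,5):dx=+2,dy=-2->D
Step 2: C = 7, D = 3, total pairs = 10.
Step 3: tau = (C - D)/(n(n-1)/2) = (7 - 3)/10 = 0.400000.
Step 4: Exact two-sided p-value (enumerate n! = 120 permutations of y under H0): p = 0.483333.
Step 5: alpha = 0.05. fail to reject H0.

tau_b = 0.4000 (C=7, D=3), p = 0.483333, fail to reject H0.


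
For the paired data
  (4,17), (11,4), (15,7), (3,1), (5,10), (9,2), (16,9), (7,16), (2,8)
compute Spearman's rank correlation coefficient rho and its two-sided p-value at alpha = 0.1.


Step 1: Rank x and y separately (midranks; no ties here).
rank(x): 4->3, 11->7, 15->8, 3->2, 5->4, 9->6, 16->9, 7->5, 2->1
rank(y): 17->9, 4->3, 7->4, 1->1, 10->7, 2->2, 9->6, 16->8, 8->5
Step 2: d_i = R_x(i) - R_y(i); compute d_i^2.
  (3-9)^2=36, (7-3)^2=16, (8-4)^2=16, (2-1)^2=1, (4-7)^2=9, (6-2)^2=16, (9-6)^2=9, (5-8)^2=9, (1-5)^2=16
sum(d^2) = 128.
Step 3: rho = 1 - 6*128 / (9*(9^2 - 1)) = 1 - 768/720 = -0.066667.
Step 4: Under H0, t = rho * sqrt((n-2)/(1-rho^2)) = -0.1768 ~ t(7).
Step 5: Two-sided p-value from the t-distribution with 7 df = 0.864690.
Step 6: alpha = 0.1. fail to reject H0.

rho = -0.0667, p = 0.864690, fail to reject H0 at alpha = 0.1.


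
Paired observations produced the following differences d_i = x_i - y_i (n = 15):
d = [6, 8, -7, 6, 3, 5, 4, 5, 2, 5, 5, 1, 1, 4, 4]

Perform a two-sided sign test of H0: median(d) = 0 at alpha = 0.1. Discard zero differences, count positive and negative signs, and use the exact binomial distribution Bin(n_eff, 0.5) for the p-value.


Step 1: Discard zero differences. Original n = 15; n_eff = number of nonzero differences = 15.
Nonzero differences (with sign): +6, +8, -7, +6, +3, +5, +4, +5, +2, +5, +5, +1, +1, +4, +4
Step 2: Count signs: positive = 14, negative = 1.
Step 3: Under H0: P(positive) = 0.5, so the number of positives S ~ Bin(15, 0.5).
Step 4: Two-sided exact p-value = sum of Bin(15,0.5) probabilities at or below the observed probability = 0.000977.
Step 5: alpha = 0.1. reject H0.

n_eff = 15, pos = 14, neg = 1, p = 0.000977, reject H0.


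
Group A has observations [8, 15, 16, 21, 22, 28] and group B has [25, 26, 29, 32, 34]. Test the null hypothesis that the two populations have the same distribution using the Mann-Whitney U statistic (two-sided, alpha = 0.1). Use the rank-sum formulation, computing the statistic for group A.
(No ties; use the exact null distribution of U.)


Step 1: Combine and sort all 11 observations; assign midranks.
sorted (value, group): (8,X), (15,X), (16,X), (21,X), (22,X), (25,Y), (26,Y), (28,X), (29,Y), (32,Y), (34,Y)
ranks: 8->1, 15->2, 16->3, 21->4, 22->5, 25->6, 26->7, 28->8, 29->9, 32->10, 34->11
Step 2: Rank sum for X: R1 = 1 + 2 + 3 + 4 + 5 + 8 = 23.
Step 3: U_X = R1 - n1(n1+1)/2 = 23 - 6*7/2 = 23 - 21 = 2.
       U_Y = n1*n2 - U_X = 30 - 2 = 28.
Step 4: No ties, so the exact null distribution of U (based on enumerating the C(11,6) = 462 equally likely rank assignments) gives the two-sided p-value.
Step 5: p-value = 0.017316; compare to alpha = 0.1. reject H0.

U_X = 2, p = 0.017316, reject H0 at alpha = 0.1.


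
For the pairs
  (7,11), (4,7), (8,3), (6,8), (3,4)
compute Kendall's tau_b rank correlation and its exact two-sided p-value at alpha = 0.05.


Step 1: Enumerate the 10 unordered pairs (i,j) with i<j and classify each by sign(x_j-x_i) * sign(y_j-y_i).
  (1,2):dx=-3,dy=-4->C; (1,3):dx=+1,dy=-8->D; (1,4):dx=-1,dy=-3->C; (1,5):dx=-4,dy=-7->C
  (2,3):dx=+4,dy=-4->D; (2,4):dx=+2,dy=+1->C; (2,5):dx=-1,dy=-3->C; (3,4):dx=-2,dy=+5->D
  (3,5):dx=-5,dy=+1->D; (4,5):dx=-3,dy=-4->C
Step 2: C = 6, D = 4, total pairs = 10.
Step 3: tau = (C - D)/(n(n-1)/2) = (6 - 4)/10 = 0.200000.
Step 4: Exact two-sided p-value (enumerate n! = 120 permutations of y under H0): p = 0.816667.
Step 5: alpha = 0.05. fail to reject H0.

tau_b = 0.2000 (C=6, D=4), p = 0.816667, fail to reject H0.


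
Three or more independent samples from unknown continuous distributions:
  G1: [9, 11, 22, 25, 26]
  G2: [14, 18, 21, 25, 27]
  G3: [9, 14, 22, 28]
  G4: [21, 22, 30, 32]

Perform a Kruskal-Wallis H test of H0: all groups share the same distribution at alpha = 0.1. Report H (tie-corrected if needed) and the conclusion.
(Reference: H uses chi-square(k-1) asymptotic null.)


Step 1: Combine all N = 18 observations and assign midranks.
sorted (value, group, rank): (9,G1,1.5), (9,G3,1.5), (11,G1,3), (14,G2,4.5), (14,G3,4.5), (18,G2,6), (21,G2,7.5), (21,G4,7.5), (22,G1,10), (22,G3,10), (22,G4,10), (25,G1,12.5), (25,G2,12.5), (26,G1,14), (27,G2,15), (28,G3,16), (30,G4,17), (32,G4,18)
Step 2: Sum ranks within each group.
R_1 = 41 (n_1 = 5)
R_2 = 45.5 (n_2 = 5)
R_3 = 32 (n_3 = 4)
R_4 = 52.5 (n_4 = 4)
Step 3: H = 12/(N(N+1)) * sum(R_i^2/n_i) - 3(N+1)
     = 12/(18*19) * (41^2/5 + 45.5^2/5 + 32^2/4 + 52.5^2/4) - 3*19
     = 0.035088 * 1695.31 - 57
     = 2.484649.
Step 4: Ties present; correction factor C = 1 - 48/(18^3 - 18) = 0.991744. Corrected H = 2.484649 / 0.991744 = 2.505333.
Step 5: Under H0, H ~ chi^2(3); p-value = 0.474328.
Step 6: alpha = 0.1. fail to reject H0.

H = 2.5053, df = 3, p = 0.474328, fail to reject H0.


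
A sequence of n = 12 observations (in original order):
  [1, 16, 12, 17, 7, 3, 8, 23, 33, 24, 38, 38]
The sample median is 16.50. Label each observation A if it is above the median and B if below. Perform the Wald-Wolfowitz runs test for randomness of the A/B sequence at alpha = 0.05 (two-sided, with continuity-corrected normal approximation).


Step 1: Compute median = 16.50; label A = above, B = below.
Labels in order: BBBABBBAAAAA  (n_A = 6, n_B = 6)
Step 2: Count runs R = 4.
Step 3: Under H0 (random ordering), E[R] = 2*n_A*n_B/(n_A+n_B) + 1 = 2*6*6/12 + 1 = 7.0000.
        Var[R] = 2*n_A*n_B*(2*n_A*n_B - n_A - n_B) / ((n_A+n_B)^2 * (n_A+n_B-1)) = 4320/1584 = 2.7273.
        SD[R] = 1.6514.
Step 4: Continuity-corrected z = (R + 0.5 - E[R]) / SD[R] = (4 + 0.5 - 7.0000) / 1.6514 = -1.5138.
Step 5: Two-sided p-value via normal approximation = 2*(1 - Phi(|z|)) = 0.130070.
Step 6: alpha = 0.05. fail to reject H0.

R = 4, z = -1.5138, p = 0.130070, fail to reject H0.


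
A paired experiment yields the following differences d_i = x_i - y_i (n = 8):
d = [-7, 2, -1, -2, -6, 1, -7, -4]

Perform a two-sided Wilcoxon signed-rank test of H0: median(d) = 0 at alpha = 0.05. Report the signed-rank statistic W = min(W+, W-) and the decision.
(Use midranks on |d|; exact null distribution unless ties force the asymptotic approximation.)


Step 1: Drop any zero differences (none here) and take |d_i|.
|d| = [7, 2, 1, 2, 6, 1, 7, 4]
Step 2: Midrank |d_i| (ties get averaged ranks).
ranks: |7|->7.5, |2|->3.5, |1|->1.5, |2|->3.5, |6|->6, |1|->1.5, |7|->7.5, |4|->5
Step 3: Attach original signs; sum ranks with positive sign and with negative sign.
W+ = 3.5 + 1.5 = 5
W- = 7.5 + 1.5 + 3.5 + 6 + 7.5 + 5 = 31
(Check: W+ + W- = 36 should equal n(n+1)/2 = 36.)
Step 4: Test statistic W = min(W+, W-) = 5.
Step 5: Ties in |d|, so use the tie-corrected normal approximation.
        E[W] = n(n+1)/4 = 8*9/4 = 18.
        Tie groups: |d|=1 (t=2), |d|=2 (t=2), |d|=7 (t=2); sum(t^3 - t) = 18.
        Var[W] = n(n+1)(2n+1)/24 - sum(t^3-t)/48 = 1224/24 - 18/48 = 50.625.
        z = (W - E[W]) / sqrt(Var[W]) = (5 - 18) / 7.1151 = -1.8271.
        Two-sided p = 2*Phi(z) = 0.067686.
Step 6: alpha = 0.05. fail to reject H0.

W+ = 5, W- = 31, W = min = 5, p = 0.067686, fail to reject H0.


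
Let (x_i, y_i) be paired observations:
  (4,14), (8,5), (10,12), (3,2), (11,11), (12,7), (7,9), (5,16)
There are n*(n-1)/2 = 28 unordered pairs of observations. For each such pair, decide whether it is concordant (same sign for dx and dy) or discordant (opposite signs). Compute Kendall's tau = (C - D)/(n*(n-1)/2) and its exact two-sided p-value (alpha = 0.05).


Step 1: Enumerate the 28 unordered pairs (i,j) with i<j and classify each by sign(x_j-x_i) * sign(y_j-y_i).
  (1,2):dx=+4,dy=-9->D; (1,3):dx=+6,dy=-2->D; (1,4):dx=-1,dy=-12->C; (1,5):dx=+7,dy=-3->D
  (1,6):dx=+8,dy=-7->D; (1,7):dx=+3,dy=-5->D; (1,8):dx=+1,dy=+2->C; (2,3):dx=+2,dy=+7->C
  (2,4):dx=-5,dy=-3->C; (2,5):dx=+3,dy=+6->C; (2,6):dx=+4,dy=+2->C; (2,7):dx=-1,dy=+4->D
  (2,8):dx=-3,dy=+11->D; (3,4):dx=-7,dy=-10->C; (3,5):dx=+1,dy=-1->D; (3,6):dx=+2,dy=-5->D
  (3,7):dx=-3,dy=-3->C; (3,8):dx=-5,dy=+4->D; (4,5):dx=+8,dy=+9->C; (4,6):dx=+9,dy=+5->C
  (4,7):dx=+4,dy=+7->C; (4,8):dx=+2,dy=+14->C; (5,6):dx=+1,dy=-4->D; (5,7):dx=-4,dy=-2->C
  (5,8):dx=-6,dy=+5->D; (6,7):dx=-5,dy=+2->D; (6,8):dx=-7,dy=+9->D; (7,8):dx=-2,dy=+7->D
Step 2: C = 13, D = 15, total pairs = 28.
Step 3: tau = (C - D)/(n(n-1)/2) = (13 - 15)/28 = -0.071429.
Step 4: Exact two-sided p-value (enumerate n! = 40320 permutations of y under H0): p = 0.904861.
Step 5: alpha = 0.05. fail to reject H0.

tau_b = -0.0714 (C=13, D=15), p = 0.904861, fail to reject H0.


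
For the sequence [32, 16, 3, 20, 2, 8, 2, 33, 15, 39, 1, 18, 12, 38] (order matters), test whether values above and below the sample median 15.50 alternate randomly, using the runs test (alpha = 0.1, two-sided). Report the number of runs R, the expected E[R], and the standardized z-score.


Step 1: Compute median = 15.50; label A = above, B = below.
Labels in order: AABABBBABABABA  (n_A = 7, n_B = 7)
Step 2: Count runs R = 11.
Step 3: Under H0 (random ordering), E[R] = 2*n_A*n_B/(n_A+n_B) + 1 = 2*7*7/14 + 1 = 8.0000.
        Var[R] = 2*n_A*n_B*(2*n_A*n_B - n_A - n_B) / ((n_A+n_B)^2 * (n_A+n_B-1)) = 8232/2548 = 3.2308.
        SD[R] = 1.7974.
Step 4: Continuity-corrected z = (R - 0.5 - E[R]) / SD[R] = (11 - 0.5 - 8.0000) / 1.7974 = 1.3909.
Step 5: Two-sided p-value via normal approximation = 2*(1 - Phi(|z|)) = 0.164264.
Step 6: alpha = 0.1. fail to reject H0.

R = 11, z = 1.3909, p = 0.164264, fail to reject H0.


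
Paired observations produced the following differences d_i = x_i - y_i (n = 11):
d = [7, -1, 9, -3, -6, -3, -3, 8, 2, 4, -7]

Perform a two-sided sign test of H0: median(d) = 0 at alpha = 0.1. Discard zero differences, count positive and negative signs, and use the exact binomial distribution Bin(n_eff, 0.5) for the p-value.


Step 1: Discard zero differences. Original n = 11; n_eff = number of nonzero differences = 11.
Nonzero differences (with sign): +7, -1, +9, -3, -6, -3, -3, +8, +2, +4, -7
Step 2: Count signs: positive = 5, negative = 6.
Step 3: Under H0: P(positive) = 0.5, so the number of positives S ~ Bin(11, 0.5).
Step 4: Two-sided exact p-value = sum of Bin(11,0.5) probabilities at or below the observed probability = 1.000000.
Step 5: alpha = 0.1. fail to reject H0.

n_eff = 11, pos = 5, neg = 6, p = 1.000000, fail to reject H0.


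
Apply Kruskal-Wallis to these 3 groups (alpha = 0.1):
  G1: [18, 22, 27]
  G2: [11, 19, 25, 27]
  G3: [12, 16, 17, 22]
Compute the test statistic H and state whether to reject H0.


Step 1: Combine all N = 11 observations and assign midranks.
sorted (value, group, rank): (11,G2,1), (12,G3,2), (16,G3,3), (17,G3,4), (18,G1,5), (19,G2,6), (22,G1,7.5), (22,G3,7.5), (25,G2,9), (27,G1,10.5), (27,G2,10.5)
Step 2: Sum ranks within each group.
R_1 = 23 (n_1 = 3)
R_2 = 26.5 (n_2 = 4)
R_3 = 16.5 (n_3 = 4)
Step 3: H = 12/(N(N+1)) * sum(R_i^2/n_i) - 3(N+1)
     = 12/(11*12) * (23^2/3 + 26.5^2/4 + 16.5^2/4) - 3*12
     = 0.090909 * 419.958 - 36
     = 2.178030.
Step 4: Ties present; correction factor C = 1 - 12/(11^3 - 11) = 0.990909. Corrected H = 2.178030 / 0.990909 = 2.198012.
Step 5: Under H0, H ~ chi^2(2); p-value = 0.333202.
Step 6: alpha = 0.1. fail to reject H0.

H = 2.1980, df = 2, p = 0.333202, fail to reject H0.


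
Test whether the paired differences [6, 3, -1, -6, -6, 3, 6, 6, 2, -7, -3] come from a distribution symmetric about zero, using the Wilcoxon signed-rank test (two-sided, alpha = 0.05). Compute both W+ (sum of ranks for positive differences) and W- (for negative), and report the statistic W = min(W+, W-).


Step 1: Drop any zero differences (none here) and take |d_i|.
|d| = [6, 3, 1, 6, 6, 3, 6, 6, 2, 7, 3]
Step 2: Midrank |d_i| (ties get averaged ranks).
ranks: |6|->8, |3|->4, |1|->1, |6|->8, |6|->8, |3|->4, |6|->8, |6|->8, |2|->2, |7|->11, |3|->4
Step 3: Attach original signs; sum ranks with positive sign and with negative sign.
W+ = 8 + 4 + 4 + 8 + 8 + 2 = 34
W- = 1 + 8 + 8 + 11 + 4 = 32
(Check: W+ + W- = 66 should equal n(n+1)/2 = 66.)
Step 4: Test statistic W = min(W+, W-) = 32.
Step 5: Ties in |d|, so use the tie-corrected normal approximation.
        E[W] = n(n+1)/4 = 11*12/4 = 33.
        Tie groups: |d|=3 (t=3), |d|=6 (t=5); sum(t^3 - t) = 144.
        Var[W] = n(n+1)(2n+1)/24 - sum(t^3-t)/48 = 3036/24 - 144/48 = 123.5.
        z = (W - E[W]) / sqrt(Var[W]) = (32 - 33) / 11.1131 = -0.0900.
        Two-sided p = 2*Phi(z) = 0.928300.
Step 6: alpha = 0.05. fail to reject H0.

W+ = 34, W- = 32, W = min = 32, p = 0.928300, fail to reject H0.


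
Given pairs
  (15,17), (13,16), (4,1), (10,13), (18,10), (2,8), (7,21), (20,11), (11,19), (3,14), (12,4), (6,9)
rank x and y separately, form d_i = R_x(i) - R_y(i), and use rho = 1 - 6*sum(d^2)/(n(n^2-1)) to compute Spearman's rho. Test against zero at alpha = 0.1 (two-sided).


Step 1: Rank x and y separately (midranks; no ties here).
rank(x): 15->10, 13->9, 4->3, 10->6, 18->11, 2->1, 7->5, 20->12, 11->7, 3->2, 12->8, 6->4
rank(y): 17->10, 16->9, 1->1, 13->7, 10->5, 8->3, 21->12, 11->6, 19->11, 14->8, 4->2, 9->4
Step 2: d_i = R_x(i) - R_y(i); compute d_i^2.
  (10-10)^2=0, (9-9)^2=0, (3-1)^2=4, (6-7)^2=1, (11-5)^2=36, (1-3)^2=4, (5-12)^2=49, (12-6)^2=36, (7-11)^2=16, (2-8)^2=36, (8-2)^2=36, (4-4)^2=0
sum(d^2) = 218.
Step 3: rho = 1 - 6*218 / (12*(12^2 - 1)) = 1 - 1308/1716 = 0.237762.
Step 4: Under H0, t = rho * sqrt((n-2)/(1-rho^2)) = 0.7741 ~ t(10).
Step 5: Two-sided p-value from the t-distribution with 10 df = 0.456801.
Step 6: alpha = 0.1. fail to reject H0.

rho = 0.2378, p = 0.456801, fail to reject H0 at alpha = 0.1.


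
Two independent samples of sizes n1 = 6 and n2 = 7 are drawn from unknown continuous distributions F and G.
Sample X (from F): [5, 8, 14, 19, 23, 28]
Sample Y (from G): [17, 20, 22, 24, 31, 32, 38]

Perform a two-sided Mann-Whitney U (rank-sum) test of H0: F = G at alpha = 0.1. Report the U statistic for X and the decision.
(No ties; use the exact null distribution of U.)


Step 1: Combine and sort all 13 observations; assign midranks.
sorted (value, group): (5,X), (8,X), (14,X), (17,Y), (19,X), (20,Y), (22,Y), (23,X), (24,Y), (28,X), (31,Y), (32,Y), (38,Y)
ranks: 5->1, 8->2, 14->3, 17->4, 19->5, 20->6, 22->7, 23->8, 24->9, 28->10, 31->11, 32->12, 38->13
Step 2: Rank sum for X: R1 = 1 + 2 + 3 + 5 + 8 + 10 = 29.
Step 3: U_X = R1 - n1(n1+1)/2 = 29 - 6*7/2 = 29 - 21 = 8.
       U_Y = n1*n2 - U_X = 42 - 8 = 34.
Step 4: No ties, so the exact null distribution of U (based on enumerating the C(13,6) = 1716 equally likely rank assignments) gives the two-sided p-value.
Step 5: p-value = 0.073427; compare to alpha = 0.1. reject H0.

U_X = 8, p = 0.073427, reject H0 at alpha = 0.1.


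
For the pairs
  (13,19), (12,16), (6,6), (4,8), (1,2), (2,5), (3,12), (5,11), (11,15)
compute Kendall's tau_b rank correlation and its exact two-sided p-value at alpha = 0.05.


Step 1: Enumerate the 36 unordered pairs (i,j) with i<j and classify each by sign(x_j-x_i) * sign(y_j-y_i).
  (1,2):dx=-1,dy=-3->C; (1,3):dx=-7,dy=-13->C; (1,4):dx=-9,dy=-11->C; (1,5):dx=-12,dy=-17->C
  (1,6):dx=-11,dy=-14->C; (1,7):dx=-10,dy=-7->C; (1,8):dx=-8,dy=-8->C; (1,9):dx=-2,dy=-4->C
  (2,3):dx=-6,dy=-10->C; (2,4):dx=-8,dy=-8->C; (2,5):dx=-11,dy=-14->C; (2,6):dx=-10,dy=-11->C
  (2,7):dx=-9,dy=-4->C; (2,8):dx=-7,dy=-5->C; (2,9):dx=-1,dy=-1->C; (3,4):dx=-2,dy=+2->D
  (3,5):dx=-5,dy=-4->C; (3,6):dx=-4,dy=-1->C; (3,7):dx=-3,dy=+6->D; (3,8):dx=-1,dy=+5->D
  (3,9):dx=+5,dy=+9->C; (4,5):dx=-3,dy=-6->C; (4,6):dx=-2,dy=-3->C; (4,7):dx=-1,dy=+4->D
  (4,8):dx=+1,dy=+3->C; (4,9):dx=+7,dy=+7->C; (5,6):dx=+1,dy=+3->C; (5,7):dx=+2,dy=+10->C
  (5,8):dx=+4,dy=+9->C; (5,9):dx=+10,dy=+13->C; (6,7):dx=+1,dy=+7->C; (6,8):dx=+3,dy=+6->C
  (6,9):dx=+9,dy=+10->C; (7,8):dx=+2,dy=-1->D; (7,9):dx=+8,dy=+3->C; (8,9):dx=+6,dy=+4->C
Step 2: C = 31, D = 5, total pairs = 36.
Step 3: tau = (C - D)/(n(n-1)/2) = (31 - 5)/36 = 0.722222.
Step 4: Exact two-sided p-value (enumerate n! = 362880 permutations of y under H0): p = 0.005886.
Step 5: alpha = 0.05. reject H0.

tau_b = 0.7222 (C=31, D=5), p = 0.005886, reject H0.


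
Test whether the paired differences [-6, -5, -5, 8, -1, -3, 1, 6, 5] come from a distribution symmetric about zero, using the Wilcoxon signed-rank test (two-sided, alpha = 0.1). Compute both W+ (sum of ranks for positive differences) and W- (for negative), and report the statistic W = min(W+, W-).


Step 1: Drop any zero differences (none here) and take |d_i|.
|d| = [6, 5, 5, 8, 1, 3, 1, 6, 5]
Step 2: Midrank |d_i| (ties get averaged ranks).
ranks: |6|->7.5, |5|->5, |5|->5, |8|->9, |1|->1.5, |3|->3, |1|->1.5, |6|->7.5, |5|->5
Step 3: Attach original signs; sum ranks with positive sign and with negative sign.
W+ = 9 + 1.5 + 7.5 + 5 = 23
W- = 7.5 + 5 + 5 + 1.5 + 3 = 22
(Check: W+ + W- = 45 should equal n(n+1)/2 = 45.)
Step 4: Test statistic W = min(W+, W-) = 22.
Step 5: Ties in |d|, so use the tie-corrected normal approximation.
        E[W] = n(n+1)/4 = 9*10/4 = 22.5.
        Tie groups: |d|=1 (t=2), |d|=5 (t=3), |d|=6 (t=2); sum(t^3 - t) = 36.
        Var[W] = n(n+1)(2n+1)/24 - sum(t^3-t)/48 = 1710/24 - 36/48 = 70.5.
        z = (W - E[W]) / sqrt(Var[W]) = (22 - 22.5) / 8.3964 = -0.0595.
        Two-sided p = 2*Phi(z) = 0.952515.
Step 6: alpha = 0.1. fail to reject H0.

W+ = 23, W- = 22, W = min = 22, p = 0.952515, fail to reject H0.


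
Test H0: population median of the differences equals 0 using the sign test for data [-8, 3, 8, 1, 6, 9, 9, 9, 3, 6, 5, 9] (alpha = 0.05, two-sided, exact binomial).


Step 1: Discard zero differences. Original n = 12; n_eff = number of nonzero differences = 12.
Nonzero differences (with sign): -8, +3, +8, +1, +6, +9, +9, +9, +3, +6, +5, +9
Step 2: Count signs: positive = 11, negative = 1.
Step 3: Under H0: P(positive) = 0.5, so the number of positives S ~ Bin(12, 0.5).
Step 4: Two-sided exact p-value = sum of Bin(12,0.5) probabilities at or below the observed probability = 0.006348.
Step 5: alpha = 0.05. reject H0.

n_eff = 12, pos = 11, neg = 1, p = 0.006348, reject H0.


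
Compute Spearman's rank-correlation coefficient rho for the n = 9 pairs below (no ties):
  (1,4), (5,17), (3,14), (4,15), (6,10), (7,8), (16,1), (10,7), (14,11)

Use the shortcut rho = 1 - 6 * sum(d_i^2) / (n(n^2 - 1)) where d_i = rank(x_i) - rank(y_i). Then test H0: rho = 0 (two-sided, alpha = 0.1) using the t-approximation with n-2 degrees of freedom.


Step 1: Rank x and y separately (midranks; no ties here).
rank(x): 1->1, 5->4, 3->2, 4->3, 6->5, 7->6, 16->9, 10->7, 14->8
rank(y): 4->2, 17->9, 14->7, 15->8, 10->5, 8->4, 1->1, 7->3, 11->6
Step 2: d_i = R_x(i) - R_y(i); compute d_i^2.
  (1-2)^2=1, (4-9)^2=25, (2-7)^2=25, (3-8)^2=25, (5-5)^2=0, (6-4)^2=4, (9-1)^2=64, (7-3)^2=16, (8-6)^2=4
sum(d^2) = 164.
Step 3: rho = 1 - 6*164 / (9*(9^2 - 1)) = 1 - 984/720 = -0.366667.
Step 4: Under H0, t = rho * sqrt((n-2)/(1-rho^2)) = -1.0427 ~ t(7).
Step 5: Two-sided p-value from the t-distribution with 7 df = 0.331740.
Step 6: alpha = 0.1. fail to reject H0.

rho = -0.3667, p = 0.331740, fail to reject H0 at alpha = 0.1.


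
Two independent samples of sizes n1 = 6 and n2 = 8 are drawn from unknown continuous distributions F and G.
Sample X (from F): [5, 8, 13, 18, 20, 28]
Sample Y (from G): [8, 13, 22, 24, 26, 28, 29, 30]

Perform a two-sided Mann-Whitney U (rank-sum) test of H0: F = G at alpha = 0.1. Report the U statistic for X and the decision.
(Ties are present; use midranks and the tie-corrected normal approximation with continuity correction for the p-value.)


Step 1: Combine and sort all 14 observations; assign midranks.
sorted (value, group): (5,X), (8,X), (8,Y), (13,X), (13,Y), (18,X), (20,X), (22,Y), (24,Y), (26,Y), (28,X), (28,Y), (29,Y), (30,Y)
ranks: 5->1, 8->2.5, 8->2.5, 13->4.5, 13->4.5, 18->6, 20->7, 22->8, 24->9, 26->10, 28->11.5, 28->11.5, 29->13, 30->14
Step 2: Rank sum for X: R1 = 1 + 2.5 + 4.5 + 6 + 7 + 11.5 = 32.5.
Step 3: U_X = R1 - n1(n1+1)/2 = 32.5 - 6*7/2 = 32.5 - 21 = 11.5.
       U_Y = n1*n2 - U_X = 48 - 11.5 = 36.5.
Step 4: Ties are present, so use the tie-corrected normal approximation (with continuity correction) for the p-value.
Step 5: p-value = 0.120107; compare to alpha = 0.1. fail to reject H0.

U_X = 11.5, p = 0.120107, fail to reject H0 at alpha = 0.1.


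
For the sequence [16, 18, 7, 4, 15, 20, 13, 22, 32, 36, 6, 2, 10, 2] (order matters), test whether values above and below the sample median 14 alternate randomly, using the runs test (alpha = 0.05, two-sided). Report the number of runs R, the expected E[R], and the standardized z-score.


Step 1: Compute median = 14; label A = above, B = below.
Labels in order: AABBAABAAABBBB  (n_A = 7, n_B = 7)
Step 2: Count runs R = 6.
Step 3: Under H0 (random ordering), E[R] = 2*n_A*n_B/(n_A+n_B) + 1 = 2*7*7/14 + 1 = 8.0000.
        Var[R] = 2*n_A*n_B*(2*n_A*n_B - n_A - n_B) / ((n_A+n_B)^2 * (n_A+n_B-1)) = 8232/2548 = 3.2308.
        SD[R] = 1.7974.
Step 4: Continuity-corrected z = (R + 0.5 - E[R]) / SD[R] = (6 + 0.5 - 8.0000) / 1.7974 = -0.8345.
Step 5: Two-sided p-value via normal approximation = 2*(1 - Phi(|z|)) = 0.403986.
Step 6: alpha = 0.05. fail to reject H0.

R = 6, z = -0.8345, p = 0.403986, fail to reject H0.


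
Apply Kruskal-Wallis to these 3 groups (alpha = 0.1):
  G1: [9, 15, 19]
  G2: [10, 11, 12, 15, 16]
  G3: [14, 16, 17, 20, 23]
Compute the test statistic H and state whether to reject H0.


Step 1: Combine all N = 13 observations and assign midranks.
sorted (value, group, rank): (9,G1,1), (10,G2,2), (11,G2,3), (12,G2,4), (14,G3,5), (15,G1,6.5), (15,G2,6.5), (16,G2,8.5), (16,G3,8.5), (17,G3,10), (19,G1,11), (20,G3,12), (23,G3,13)
Step 2: Sum ranks within each group.
R_1 = 18.5 (n_1 = 3)
R_2 = 24 (n_2 = 5)
R_3 = 48.5 (n_3 = 5)
Step 3: H = 12/(N(N+1)) * sum(R_i^2/n_i) - 3(N+1)
     = 12/(13*14) * (18.5^2/3 + 24^2/5 + 48.5^2/5) - 3*14
     = 0.065934 * 699.733 - 42
     = 4.136264.
Step 4: Ties present; correction factor C = 1 - 12/(13^3 - 13) = 0.994505. Corrected H = 4.136264 / 0.994505 = 4.159116.
Step 5: Under H0, H ~ chi^2(2); p-value = 0.124985.
Step 6: alpha = 0.1. fail to reject H0.

H = 4.1591, df = 2, p = 0.124985, fail to reject H0.


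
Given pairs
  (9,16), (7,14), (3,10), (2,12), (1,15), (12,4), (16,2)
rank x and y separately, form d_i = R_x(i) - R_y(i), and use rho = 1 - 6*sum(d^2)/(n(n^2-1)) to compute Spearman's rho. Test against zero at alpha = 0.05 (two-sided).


Step 1: Rank x and y separately (midranks; no ties here).
rank(x): 9->5, 7->4, 3->3, 2->2, 1->1, 12->6, 16->7
rank(y): 16->7, 14->5, 10->3, 12->4, 15->6, 4->2, 2->1
Step 2: d_i = R_x(i) - R_y(i); compute d_i^2.
  (5-7)^2=4, (4-5)^2=1, (3-3)^2=0, (2-4)^2=4, (1-6)^2=25, (6-2)^2=16, (7-1)^2=36
sum(d^2) = 86.
Step 3: rho = 1 - 6*86 / (7*(7^2 - 1)) = 1 - 516/336 = -0.535714.
Step 4: Under H0, t = rho * sqrt((n-2)/(1-rho^2)) = -1.4186 ~ t(5).
Step 5: Two-sided p-value from the t-distribution with 5 df = 0.215217.
Step 6: alpha = 0.05. fail to reject H0.

rho = -0.5357, p = 0.215217, fail to reject H0 at alpha = 0.05.


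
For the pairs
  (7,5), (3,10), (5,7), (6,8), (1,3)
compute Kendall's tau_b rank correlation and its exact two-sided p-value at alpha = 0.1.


Step 1: Enumerate the 10 unordered pairs (i,j) with i<j and classify each by sign(x_j-x_i) * sign(y_j-y_i).
  (1,2):dx=-4,dy=+5->D; (1,3):dx=-2,dy=+2->D; (1,4):dx=-1,dy=+3->D; (1,5):dx=-6,dy=-2->C
  (2,3):dx=+2,dy=-3->D; (2,4):dx=+3,dy=-2->D; (2,5):dx=-2,dy=-7->C; (3,4):dx=+1,dy=+1->C
  (3,5):dx=-4,dy=-4->C; (4,5):dx=-5,dy=-5->C
Step 2: C = 5, D = 5, total pairs = 10.
Step 3: tau = (C - D)/(n(n-1)/2) = (5 - 5)/10 = 0.000000.
Step 4: Exact two-sided p-value (enumerate n! = 120 permutations of y under H0): p = 1.000000.
Step 5: alpha = 0.1. fail to reject H0.

tau_b = 0.0000 (C=5, D=5), p = 1.000000, fail to reject H0.


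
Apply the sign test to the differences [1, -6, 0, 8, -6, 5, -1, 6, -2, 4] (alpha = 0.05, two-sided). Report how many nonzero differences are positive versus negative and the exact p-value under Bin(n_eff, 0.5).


Step 1: Discard zero differences. Original n = 10; n_eff = number of nonzero differences = 9.
Nonzero differences (with sign): +1, -6, +8, -6, +5, -1, +6, -2, +4
Step 2: Count signs: positive = 5, negative = 4.
Step 3: Under H0: P(positive) = 0.5, so the number of positives S ~ Bin(9, 0.5).
Step 4: Two-sided exact p-value = sum of Bin(9,0.5) probabilities at or below the observed probability = 1.000000.
Step 5: alpha = 0.05. fail to reject H0.

n_eff = 9, pos = 5, neg = 4, p = 1.000000, fail to reject H0.


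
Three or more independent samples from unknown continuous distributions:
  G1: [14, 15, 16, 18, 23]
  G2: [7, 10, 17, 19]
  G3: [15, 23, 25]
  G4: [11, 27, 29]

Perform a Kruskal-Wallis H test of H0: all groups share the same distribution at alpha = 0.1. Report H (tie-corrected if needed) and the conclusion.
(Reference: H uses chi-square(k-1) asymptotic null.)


Step 1: Combine all N = 15 observations and assign midranks.
sorted (value, group, rank): (7,G2,1), (10,G2,2), (11,G4,3), (14,G1,4), (15,G1,5.5), (15,G3,5.5), (16,G1,7), (17,G2,8), (18,G1,9), (19,G2,10), (23,G1,11.5), (23,G3,11.5), (25,G3,13), (27,G4,14), (29,G4,15)
Step 2: Sum ranks within each group.
R_1 = 37 (n_1 = 5)
R_2 = 21 (n_2 = 4)
R_3 = 30 (n_3 = 3)
R_4 = 32 (n_4 = 3)
Step 3: H = 12/(N(N+1)) * sum(R_i^2/n_i) - 3(N+1)
     = 12/(15*16) * (37^2/5 + 21^2/4 + 30^2/3 + 32^2/3) - 3*16
     = 0.050000 * 1025.38 - 48
     = 3.269167.
Step 4: Ties present; correction factor C = 1 - 12/(15^3 - 15) = 0.996429. Corrected H = 3.269167 / 0.996429 = 3.280884.
Step 5: Under H0, H ~ chi^2(3); p-value = 0.350312.
Step 6: alpha = 0.1. fail to reject H0.

H = 3.2809, df = 3, p = 0.350312, fail to reject H0.


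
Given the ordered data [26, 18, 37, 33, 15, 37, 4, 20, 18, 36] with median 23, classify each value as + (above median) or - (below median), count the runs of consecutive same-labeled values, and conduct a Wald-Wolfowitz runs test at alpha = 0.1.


Step 1: Compute median = 23; label A = above, B = below.
Labels in order: ABAABABBBA  (n_A = 5, n_B = 5)
Step 2: Count runs R = 7.
Step 3: Under H0 (random ordering), E[R] = 2*n_A*n_B/(n_A+n_B) + 1 = 2*5*5/10 + 1 = 6.0000.
        Var[R] = 2*n_A*n_B*(2*n_A*n_B - n_A - n_B) / ((n_A+n_B)^2 * (n_A+n_B-1)) = 2000/900 = 2.2222.
        SD[R] = 1.4907.
Step 4: Continuity-corrected z = (R - 0.5 - E[R]) / SD[R] = (7 - 0.5 - 6.0000) / 1.4907 = 0.3354.
Step 5: Two-sided p-value via normal approximation = 2*(1 - Phi(|z|)) = 0.737316.
Step 6: alpha = 0.1. fail to reject H0.

R = 7, z = 0.3354, p = 0.737316, fail to reject H0.


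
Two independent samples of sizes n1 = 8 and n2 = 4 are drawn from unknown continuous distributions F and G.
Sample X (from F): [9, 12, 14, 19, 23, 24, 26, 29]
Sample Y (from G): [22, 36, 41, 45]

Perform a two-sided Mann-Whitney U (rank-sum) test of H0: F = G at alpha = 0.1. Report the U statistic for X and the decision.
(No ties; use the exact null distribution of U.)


Step 1: Combine and sort all 12 observations; assign midranks.
sorted (value, group): (9,X), (12,X), (14,X), (19,X), (22,Y), (23,X), (24,X), (26,X), (29,X), (36,Y), (41,Y), (45,Y)
ranks: 9->1, 12->2, 14->3, 19->4, 22->5, 23->6, 24->7, 26->8, 29->9, 36->10, 41->11, 45->12
Step 2: Rank sum for X: R1 = 1 + 2 + 3 + 4 + 6 + 7 + 8 + 9 = 40.
Step 3: U_X = R1 - n1(n1+1)/2 = 40 - 8*9/2 = 40 - 36 = 4.
       U_Y = n1*n2 - U_X = 32 - 4 = 28.
Step 4: No ties, so the exact null distribution of U (based on enumerating the C(12,8) = 495 equally likely rank assignments) gives the two-sided p-value.
Step 5: p-value = 0.048485; compare to alpha = 0.1. reject H0.

U_X = 4, p = 0.048485, reject H0 at alpha = 0.1.


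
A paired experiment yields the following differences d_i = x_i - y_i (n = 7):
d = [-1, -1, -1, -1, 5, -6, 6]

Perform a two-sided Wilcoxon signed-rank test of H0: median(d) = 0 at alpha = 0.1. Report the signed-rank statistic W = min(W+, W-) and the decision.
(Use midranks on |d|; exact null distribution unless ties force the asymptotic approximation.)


Step 1: Drop any zero differences (none here) and take |d_i|.
|d| = [1, 1, 1, 1, 5, 6, 6]
Step 2: Midrank |d_i| (ties get averaged ranks).
ranks: |1|->2.5, |1|->2.5, |1|->2.5, |1|->2.5, |5|->5, |6|->6.5, |6|->6.5
Step 3: Attach original signs; sum ranks with positive sign and with negative sign.
W+ = 5 + 6.5 = 11.5
W- = 2.5 + 2.5 + 2.5 + 2.5 + 6.5 = 16.5
(Check: W+ + W- = 28 should equal n(n+1)/2 = 28.)
Step 4: Test statistic W = min(W+, W-) = 11.5.
Step 5: Ties in |d|, so use the tie-corrected normal approximation.
        E[W] = n(n+1)/4 = 7*8/4 = 14.
        Tie groups: |d|=1 (t=4), |d|=6 (t=2); sum(t^3 - t) = 66.
        Var[W] = n(n+1)(2n+1)/24 - sum(t^3-t)/48 = 840/24 - 66/48 = 33.625.
        z = (W - E[W]) / sqrt(Var[W]) = (11.5 - 14) / 5.7987 = -0.4311.
        Two-sided p = 2*Phi(z) = 0.666373.
Step 6: alpha = 0.1. fail to reject H0.

W+ = 11.5, W- = 16.5, W = min = 11.5, p = 0.666373, fail to reject H0.


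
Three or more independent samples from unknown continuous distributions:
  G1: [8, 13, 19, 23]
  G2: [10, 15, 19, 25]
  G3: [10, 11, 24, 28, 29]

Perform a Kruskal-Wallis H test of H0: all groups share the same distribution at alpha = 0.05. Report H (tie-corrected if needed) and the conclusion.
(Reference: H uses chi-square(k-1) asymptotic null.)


Step 1: Combine all N = 13 observations and assign midranks.
sorted (value, group, rank): (8,G1,1), (10,G2,2.5), (10,G3,2.5), (11,G3,4), (13,G1,5), (15,G2,6), (19,G1,7.5), (19,G2,7.5), (23,G1,9), (24,G3,10), (25,G2,11), (28,G3,12), (29,G3,13)
Step 2: Sum ranks within each group.
R_1 = 22.5 (n_1 = 4)
R_2 = 27 (n_2 = 4)
R_3 = 41.5 (n_3 = 5)
Step 3: H = 12/(N(N+1)) * sum(R_i^2/n_i) - 3(N+1)
     = 12/(13*14) * (22.5^2/4 + 27^2/4 + 41.5^2/5) - 3*14
     = 0.065934 * 653.263 - 42
     = 1.072253.
Step 4: Ties present; correction factor C = 1 - 12/(13^3 - 13) = 0.994505. Corrected H = 1.072253 / 0.994505 = 1.078177.
Step 5: Under H0, H ~ chi^2(2); p-value = 0.583280.
Step 6: alpha = 0.05. fail to reject H0.

H = 1.0782, df = 2, p = 0.583280, fail to reject H0.


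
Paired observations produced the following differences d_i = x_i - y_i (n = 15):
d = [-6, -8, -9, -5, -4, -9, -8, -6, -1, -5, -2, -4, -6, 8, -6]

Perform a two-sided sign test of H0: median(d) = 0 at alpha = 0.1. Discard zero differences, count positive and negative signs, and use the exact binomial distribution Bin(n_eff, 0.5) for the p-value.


Step 1: Discard zero differences. Original n = 15; n_eff = number of nonzero differences = 15.
Nonzero differences (with sign): -6, -8, -9, -5, -4, -9, -8, -6, -1, -5, -2, -4, -6, +8, -6
Step 2: Count signs: positive = 1, negative = 14.
Step 3: Under H0: P(positive) = 0.5, so the number of positives S ~ Bin(15, 0.5).
Step 4: Two-sided exact p-value = sum of Bin(15,0.5) probabilities at or below the observed probability = 0.000977.
Step 5: alpha = 0.1. reject H0.

n_eff = 15, pos = 1, neg = 14, p = 0.000977, reject H0.


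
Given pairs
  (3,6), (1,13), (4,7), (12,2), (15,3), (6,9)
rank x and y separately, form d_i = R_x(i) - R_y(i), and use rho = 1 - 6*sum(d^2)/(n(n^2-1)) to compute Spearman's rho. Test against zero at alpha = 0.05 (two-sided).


Step 1: Rank x and y separately (midranks; no ties here).
rank(x): 3->2, 1->1, 4->3, 12->5, 15->6, 6->4
rank(y): 6->3, 13->6, 7->4, 2->1, 3->2, 9->5
Step 2: d_i = R_x(i) - R_y(i); compute d_i^2.
  (2-3)^2=1, (1-6)^2=25, (3-4)^2=1, (5-1)^2=16, (6-2)^2=16, (4-5)^2=1
sum(d^2) = 60.
Step 3: rho = 1 - 6*60 / (6*(6^2 - 1)) = 1 - 360/210 = -0.714286.
Step 4: Under H0, t = rho * sqrt((n-2)/(1-rho^2)) = -2.0412 ~ t(4).
Step 5: Two-sided p-value from the t-distribution with 4 df = 0.110787.
Step 6: alpha = 0.05. fail to reject H0.

rho = -0.7143, p = 0.110787, fail to reject H0 at alpha = 0.05.


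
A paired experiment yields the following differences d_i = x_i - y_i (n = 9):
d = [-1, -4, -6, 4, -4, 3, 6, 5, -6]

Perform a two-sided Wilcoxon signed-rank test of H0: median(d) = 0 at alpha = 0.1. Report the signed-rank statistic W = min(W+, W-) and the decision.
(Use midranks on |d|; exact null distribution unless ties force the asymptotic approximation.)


Step 1: Drop any zero differences (none here) and take |d_i|.
|d| = [1, 4, 6, 4, 4, 3, 6, 5, 6]
Step 2: Midrank |d_i| (ties get averaged ranks).
ranks: |1|->1, |4|->4, |6|->8, |4|->4, |4|->4, |3|->2, |6|->8, |5|->6, |6|->8
Step 3: Attach original signs; sum ranks with positive sign and with negative sign.
W+ = 4 + 2 + 8 + 6 = 20
W- = 1 + 4 + 8 + 4 + 8 = 25
(Check: W+ + W- = 45 should equal n(n+1)/2 = 45.)
Step 4: Test statistic W = min(W+, W-) = 20.
Step 5: Ties in |d|, so use the tie-corrected normal approximation.
        E[W] = n(n+1)/4 = 9*10/4 = 22.5.
        Tie groups: |d|=4 (t=3), |d|=6 (t=3); sum(t^3 - t) = 48.
        Var[W] = n(n+1)(2n+1)/24 - sum(t^3-t)/48 = 1710/24 - 48/48 = 70.25.
        z = (W - E[W]) / sqrt(Var[W]) = (20 - 22.5) / 8.3815 = -0.2983.
        Two-sided p = 2*Phi(z) = 0.765493.
Step 6: alpha = 0.1. fail to reject H0.

W+ = 20, W- = 25, W = min = 20, p = 0.765493, fail to reject H0.


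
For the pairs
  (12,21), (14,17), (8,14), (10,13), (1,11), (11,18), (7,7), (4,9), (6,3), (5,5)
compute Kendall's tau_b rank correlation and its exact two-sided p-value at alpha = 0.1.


Step 1: Enumerate the 45 unordered pairs (i,j) with i<j and classify each by sign(x_j-x_i) * sign(y_j-y_i).
  (1,2):dx=+2,dy=-4->D; (1,3):dx=-4,dy=-7->C; (1,4):dx=-2,dy=-8->C; (1,5):dx=-11,dy=-10->C
  (1,6):dx=-1,dy=-3->C; (1,7):dx=-5,dy=-14->C; (1,8):dx=-8,dy=-12->C; (1,9):dx=-6,dy=-18->C
  (1,10):dx=-7,dy=-16->C; (2,3):dx=-6,dy=-3->C; (2,4):dx=-4,dy=-4->C; (2,5):dx=-13,dy=-6->C
  (2,6):dx=-3,dy=+1->D; (2,7):dx=-7,dy=-10->C; (2,8):dx=-10,dy=-8->C; (2,9):dx=-8,dy=-14->C
  (2,10):dx=-9,dy=-12->C; (3,4):dx=+2,dy=-1->D; (3,5):dx=-7,dy=-3->C; (3,6):dx=+3,dy=+4->C
  (3,7):dx=-1,dy=-7->C; (3,8):dx=-4,dy=-5->C; (3,9):dx=-2,dy=-11->C; (3,10):dx=-3,dy=-9->C
  (4,5):dx=-9,dy=-2->C; (4,6):dx=+1,dy=+5->C; (4,7):dx=-3,dy=-6->C; (4,8):dx=-6,dy=-4->C
  (4,9):dx=-4,dy=-10->C; (4,10):dx=-5,dy=-8->C; (5,6):dx=+10,dy=+7->C; (5,7):dx=+6,dy=-4->D
  (5,8):dx=+3,dy=-2->D; (5,9):dx=+5,dy=-8->D; (5,10):dx=+4,dy=-6->D; (6,7):dx=-4,dy=-11->C
  (6,8):dx=-7,dy=-9->C; (6,9):dx=-5,dy=-15->C; (6,10):dx=-6,dy=-13->C; (7,8):dx=-3,dy=+2->D
  (7,9):dx=-1,dy=-4->C; (7,10):dx=-2,dy=-2->C; (8,9):dx=+2,dy=-6->D; (8,10):dx=+1,dy=-4->D
  (9,10):dx=-1,dy=+2->D
Step 2: C = 34, D = 11, total pairs = 45.
Step 3: tau = (C - D)/(n(n-1)/2) = (34 - 11)/45 = 0.511111.
Step 4: Exact two-sided p-value (enumerate n! = 3628800 permutations of y under H0): p = 0.046623.
Step 5: alpha = 0.1. reject H0.

tau_b = 0.5111 (C=34, D=11), p = 0.046623, reject H0.


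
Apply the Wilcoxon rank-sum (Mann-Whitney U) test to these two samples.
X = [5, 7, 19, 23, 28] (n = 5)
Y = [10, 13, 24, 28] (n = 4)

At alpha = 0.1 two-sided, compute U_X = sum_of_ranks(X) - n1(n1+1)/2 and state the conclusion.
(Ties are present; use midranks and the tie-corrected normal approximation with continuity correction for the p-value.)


Step 1: Combine and sort all 9 observations; assign midranks.
sorted (value, group): (5,X), (7,X), (10,Y), (13,Y), (19,X), (23,X), (24,Y), (28,X), (28,Y)
ranks: 5->1, 7->2, 10->3, 13->4, 19->5, 23->6, 24->7, 28->8.5, 28->8.5
Step 2: Rank sum for X: R1 = 1 + 2 + 5 + 6 + 8.5 = 22.5.
Step 3: U_X = R1 - n1(n1+1)/2 = 22.5 - 5*6/2 = 22.5 - 15 = 7.5.
       U_Y = n1*n2 - U_X = 20 - 7.5 = 12.5.
Step 4: Ties are present, so use the tie-corrected normal approximation (with continuity correction) for the p-value.
Step 5: p-value = 0.622753; compare to alpha = 0.1. fail to reject H0.

U_X = 7.5, p = 0.622753, fail to reject H0 at alpha = 0.1.


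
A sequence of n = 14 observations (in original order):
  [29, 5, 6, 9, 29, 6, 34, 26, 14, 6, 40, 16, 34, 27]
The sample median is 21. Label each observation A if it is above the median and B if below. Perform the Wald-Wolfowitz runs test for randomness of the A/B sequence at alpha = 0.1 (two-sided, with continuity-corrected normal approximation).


Step 1: Compute median = 21; label A = above, B = below.
Labels in order: ABBBABAABBABAA  (n_A = 7, n_B = 7)
Step 2: Count runs R = 9.
Step 3: Under H0 (random ordering), E[R] = 2*n_A*n_B/(n_A+n_B) + 1 = 2*7*7/14 + 1 = 8.0000.
        Var[R] = 2*n_A*n_B*(2*n_A*n_B - n_A - n_B) / ((n_A+n_B)^2 * (n_A+n_B-1)) = 8232/2548 = 3.2308.
        SD[R] = 1.7974.
Step 4: Continuity-corrected z = (R - 0.5 - E[R]) / SD[R] = (9 - 0.5 - 8.0000) / 1.7974 = 0.2782.
Step 5: Two-sided p-value via normal approximation = 2*(1 - Phi(|z|)) = 0.780879.
Step 6: alpha = 0.1. fail to reject H0.

R = 9, z = 0.2782, p = 0.780879, fail to reject H0.


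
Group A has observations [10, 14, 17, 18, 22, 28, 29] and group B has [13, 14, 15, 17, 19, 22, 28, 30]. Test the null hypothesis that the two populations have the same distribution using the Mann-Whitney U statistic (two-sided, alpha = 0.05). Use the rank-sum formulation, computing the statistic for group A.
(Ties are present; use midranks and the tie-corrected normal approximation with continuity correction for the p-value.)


Step 1: Combine and sort all 15 observations; assign midranks.
sorted (value, group): (10,X), (13,Y), (14,X), (14,Y), (15,Y), (17,X), (17,Y), (18,X), (19,Y), (22,X), (22,Y), (28,X), (28,Y), (29,X), (30,Y)
ranks: 10->1, 13->2, 14->3.5, 14->3.5, 15->5, 17->6.5, 17->6.5, 18->8, 19->9, 22->10.5, 22->10.5, 28->12.5, 28->12.5, 29->14, 30->15
Step 2: Rank sum for X: R1 = 1 + 3.5 + 6.5 + 8 + 10.5 + 12.5 + 14 = 56.
Step 3: U_X = R1 - n1(n1+1)/2 = 56 - 7*8/2 = 56 - 28 = 28.
       U_Y = n1*n2 - U_X = 56 - 28 = 28.
Step 4: Ties are present, so use the tie-corrected normal approximation (with continuity correction) for the p-value.
Step 5: p-value = 1.000000; compare to alpha = 0.05. fail to reject H0.

U_X = 28, p = 1.000000, fail to reject H0 at alpha = 0.05.


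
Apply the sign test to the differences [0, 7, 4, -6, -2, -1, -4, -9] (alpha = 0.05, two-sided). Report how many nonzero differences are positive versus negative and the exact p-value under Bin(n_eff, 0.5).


Step 1: Discard zero differences. Original n = 8; n_eff = number of nonzero differences = 7.
Nonzero differences (with sign): +7, +4, -6, -2, -1, -4, -9
Step 2: Count signs: positive = 2, negative = 5.
Step 3: Under H0: P(positive) = 0.5, so the number of positives S ~ Bin(7, 0.5).
Step 4: Two-sided exact p-value = sum of Bin(7,0.5) probabilities at or below the observed probability = 0.453125.
Step 5: alpha = 0.05. fail to reject H0.

n_eff = 7, pos = 2, neg = 5, p = 0.453125, fail to reject H0.
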